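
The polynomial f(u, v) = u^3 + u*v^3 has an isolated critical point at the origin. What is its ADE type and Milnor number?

The Hessian of f at 0 has rank 0. Corank 2; j^3 = u^3 is a perfect cube, so E-series; the 4-jet and mu = 7 give E_7.

Type E_7, Milnor number mu = 7.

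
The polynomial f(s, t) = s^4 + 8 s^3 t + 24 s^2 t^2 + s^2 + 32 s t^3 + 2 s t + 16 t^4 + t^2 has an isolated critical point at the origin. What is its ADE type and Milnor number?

The Hessian of f at 0 has rank 1. Corank 1: A-series; mu = 3 gives A_3.

Type A3, Milnor number mu = 3.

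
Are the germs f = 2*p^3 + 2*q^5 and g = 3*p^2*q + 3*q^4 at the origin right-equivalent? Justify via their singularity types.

The Hessian of f at 0 has rank 0. Corank 2; j^3 = 2*p^3 is a perfect cube, so E-series; the 5-jet and mu = 8 give E_8. The Hessian of g at 0 has rank 0. Corank 2; j^3 = 3*p^2*q has shape L^2 M (L != M), so D-series; mu = 5 gives D_5. f is E_8 but g is D_5, hence not right-equivalent.

No.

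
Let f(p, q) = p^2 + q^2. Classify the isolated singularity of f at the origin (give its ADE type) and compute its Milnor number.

Type A_{1}, Milnor number mu = 1.

The Hessian of f at 0 has rank 2. Corank 0: nondegenerate Morse point, so A_1.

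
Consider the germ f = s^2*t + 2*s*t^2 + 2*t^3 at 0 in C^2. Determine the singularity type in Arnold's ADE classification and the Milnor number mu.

The Hessian of f at 0 has rank 0. Corank 2; j^3 = t*(s^2 + 2*s*t + 2*t^2) splits into three distinct lines over C (the quadratic factor has nonzero discriminant), so D_4.

Type D_4, Milnor number mu = 4.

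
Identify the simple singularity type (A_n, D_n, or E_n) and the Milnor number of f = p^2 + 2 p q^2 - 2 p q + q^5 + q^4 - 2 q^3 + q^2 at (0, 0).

The Hessian of f at 0 has rank 1. Corank 1: A-series; mu = 4 gives A_4.

Type A4, Milnor number mu = 4.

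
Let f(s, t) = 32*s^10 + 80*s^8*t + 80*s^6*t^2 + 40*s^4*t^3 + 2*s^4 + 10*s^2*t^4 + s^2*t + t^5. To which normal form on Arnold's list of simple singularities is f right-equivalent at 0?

D_{6}

The Hessian of f at 0 is [[0, 0], [0, 0]] with rank 0, so corank 2. A Groebner basis of the Jacobian ideal J(f) in C{s,t} is {s^2/5 + t^4, s^3, s*t}; counting standard monomials gives mu = 6. Corank 2; j^3 = s^2*t has shape L^2 M (L != M), so D-series; mu = 6 gives D_6.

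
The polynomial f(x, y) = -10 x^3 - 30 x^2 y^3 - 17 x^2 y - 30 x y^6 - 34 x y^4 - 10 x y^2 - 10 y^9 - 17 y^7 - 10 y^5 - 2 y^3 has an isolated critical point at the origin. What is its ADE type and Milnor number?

The Hessian of f at 0 has rank 0. Corank 2; j^3 = -(2*x + y)*(5*x^2 + 6*x*y + 2*y^2) splits into three distinct lines over C (the quadratic factor has nonzero discriminant), so D_4.

Type D_4, Milnor number mu = 4.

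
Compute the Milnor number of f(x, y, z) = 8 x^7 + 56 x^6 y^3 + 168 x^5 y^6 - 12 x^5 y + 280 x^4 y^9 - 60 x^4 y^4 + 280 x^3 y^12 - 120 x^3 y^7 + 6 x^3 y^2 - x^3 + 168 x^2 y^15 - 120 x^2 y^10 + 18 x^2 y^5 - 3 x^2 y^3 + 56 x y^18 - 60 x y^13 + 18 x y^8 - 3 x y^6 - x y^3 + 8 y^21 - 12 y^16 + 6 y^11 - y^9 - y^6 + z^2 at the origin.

The Hessian of f at 0 is [[0, 0, 0], [0, 0, 0], [0, 0, 2]] with rank 1, so corank 2. A Groebner basis of the Jacobian ideal J(f) in C{x,y,z} is {x^3, x*y^2, 3*x^2 + y^3, z}; counting standard monomials gives mu = 7. Corank 2; j^3 = -x^3 is a perfect cube, so E-series; the 4-jet and mu = 7 give E_7.

7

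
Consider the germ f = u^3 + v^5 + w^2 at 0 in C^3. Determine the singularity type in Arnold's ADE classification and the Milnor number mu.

Type E_{8}, Milnor number mu = 8.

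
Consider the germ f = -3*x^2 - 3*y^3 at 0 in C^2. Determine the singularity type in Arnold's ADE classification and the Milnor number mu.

Type A2, Milnor number mu = 2.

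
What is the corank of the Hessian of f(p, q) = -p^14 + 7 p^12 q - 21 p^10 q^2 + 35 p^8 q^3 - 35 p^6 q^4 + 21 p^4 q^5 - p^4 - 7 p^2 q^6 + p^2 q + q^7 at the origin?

2

Hessian at 0 has rank 0.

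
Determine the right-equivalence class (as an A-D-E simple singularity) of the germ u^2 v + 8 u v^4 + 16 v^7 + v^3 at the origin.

D_4

The Hessian of f at 0 has rank 0. Corank 2; j^3 = v*(u^2 + v^2) splits into three distinct lines over C (the quadratic factor has nonzero discriminant), so D_4.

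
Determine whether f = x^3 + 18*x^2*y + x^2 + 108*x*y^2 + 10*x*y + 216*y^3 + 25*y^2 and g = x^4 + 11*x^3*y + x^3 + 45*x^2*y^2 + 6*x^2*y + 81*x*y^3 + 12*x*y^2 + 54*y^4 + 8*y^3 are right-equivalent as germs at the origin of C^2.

No.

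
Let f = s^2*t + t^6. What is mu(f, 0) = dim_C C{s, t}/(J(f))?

The Hessian of f at 0 has rank 0. Corank 2; j^3 = s^2*t has shape L^2 M (L != M), so D-series; mu = 7 gives D_7.

7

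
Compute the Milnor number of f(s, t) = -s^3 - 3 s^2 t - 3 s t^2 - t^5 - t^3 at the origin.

8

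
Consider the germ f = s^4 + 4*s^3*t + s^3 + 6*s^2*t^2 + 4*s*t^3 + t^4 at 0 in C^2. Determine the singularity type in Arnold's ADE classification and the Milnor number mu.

Type E_{6}, Milnor number mu = 6.

The Hessian of f at 0 is [[0, 0], [0, 0]] with rank 0, so corank 2. A Groebner basis of the Jacobian ideal J(f) in C{s,t} is {t^4, s*t^2 + t^3/3, s^2}; counting standard monomials gives mu = 6. Corank 2; j^3 = s^3 is a perfect cube, so E-series; the 4-jet and mu = 6 give E_6.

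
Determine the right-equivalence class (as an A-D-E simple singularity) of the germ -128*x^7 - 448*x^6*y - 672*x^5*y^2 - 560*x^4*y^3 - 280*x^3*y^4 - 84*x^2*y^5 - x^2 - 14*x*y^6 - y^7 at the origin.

The Hessian of f at 0 has rank 1. Corank 1: A-series; mu = 6 gives A_6.

A6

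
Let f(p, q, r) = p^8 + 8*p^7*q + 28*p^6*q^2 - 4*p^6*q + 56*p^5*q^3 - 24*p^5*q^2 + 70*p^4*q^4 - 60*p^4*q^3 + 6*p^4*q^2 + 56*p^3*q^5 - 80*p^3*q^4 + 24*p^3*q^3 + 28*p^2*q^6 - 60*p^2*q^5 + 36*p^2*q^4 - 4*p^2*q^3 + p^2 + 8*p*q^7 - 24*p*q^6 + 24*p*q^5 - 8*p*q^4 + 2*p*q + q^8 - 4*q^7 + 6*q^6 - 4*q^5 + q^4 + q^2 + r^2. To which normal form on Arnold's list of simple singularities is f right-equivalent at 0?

The Hessian of f at 0 is [[2, 2, 0], [2, 2, 0], [0, 0, 2]] with rank 2, so corank 1. A Groebner basis of the Jacobian ideal J(f) in C{p,q,r} is {q^3, p + q, r}; counting standard monomials gives mu = 3. Corank 1: A-series; mu = 3 gives A_3.

A_{3}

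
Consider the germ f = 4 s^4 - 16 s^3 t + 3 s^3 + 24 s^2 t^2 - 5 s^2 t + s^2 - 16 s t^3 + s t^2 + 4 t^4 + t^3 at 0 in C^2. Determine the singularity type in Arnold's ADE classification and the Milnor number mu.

Type A_2, Milnor number mu = 2.

The Hessian of f at 0 has rank 1. Corank 1: A-series; mu = 2 gives A_2.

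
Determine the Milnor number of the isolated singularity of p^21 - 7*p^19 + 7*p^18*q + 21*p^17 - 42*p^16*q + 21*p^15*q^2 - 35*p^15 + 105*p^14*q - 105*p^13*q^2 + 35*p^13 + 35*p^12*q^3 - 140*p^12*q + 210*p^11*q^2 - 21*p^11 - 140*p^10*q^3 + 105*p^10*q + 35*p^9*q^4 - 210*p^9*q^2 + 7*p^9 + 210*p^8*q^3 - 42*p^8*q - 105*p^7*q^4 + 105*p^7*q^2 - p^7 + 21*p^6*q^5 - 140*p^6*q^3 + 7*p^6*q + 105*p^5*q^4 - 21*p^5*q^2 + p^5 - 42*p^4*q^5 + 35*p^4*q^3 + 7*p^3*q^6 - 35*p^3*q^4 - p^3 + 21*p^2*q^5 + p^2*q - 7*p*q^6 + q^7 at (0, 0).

8

The Hessian of f at 0 is [[0, 0], [0, 0]] with rank 0, so corank 2. A Groebner basis of the Jacobian ideal J(f) in C{p,q} is {p*q/7 + q^6, p*q^2, p^2 - p*q}; counting standard monomials gives mu = 8. Corank 2; j^3 = -p^2*(p - q) has shape L^2 M (L != M), so D-series; mu = 8 gives D_8.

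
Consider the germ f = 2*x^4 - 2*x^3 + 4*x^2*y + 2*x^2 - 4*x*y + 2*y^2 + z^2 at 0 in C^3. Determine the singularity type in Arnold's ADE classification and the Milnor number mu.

The Hessian of f at 0 is [[4, -4, 0], [-4, 4, 0], [0, 0, 2]] with rank 2, so corank 1. A Groebner basis of the Jacobian ideal J(f) in C{x,y,z} is {y^2, x - y, z}; counting standard monomials gives mu = 2. Corank 1: A-series; mu = 2 gives A_2.

Type A_{2}, Milnor number mu = 2.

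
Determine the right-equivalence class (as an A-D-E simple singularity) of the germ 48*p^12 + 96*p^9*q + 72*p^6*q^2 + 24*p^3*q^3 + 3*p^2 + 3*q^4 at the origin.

A3

The Hessian of f at 0 has rank 1. Corank 1: A-series; mu = 3 gives A_3.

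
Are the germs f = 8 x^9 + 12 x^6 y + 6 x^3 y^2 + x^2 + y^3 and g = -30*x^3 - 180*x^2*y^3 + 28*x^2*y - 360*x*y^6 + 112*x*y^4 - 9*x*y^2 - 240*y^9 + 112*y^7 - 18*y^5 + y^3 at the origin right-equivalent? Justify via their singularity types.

No.

The Hessian of f at 0 has rank 1. Corank 1: A-series; mu = 2 gives A_2. The Hessian of g at 0 has rank 0. Corank 2; j^3 = -(3*x - y)*(10*x^2 - 6*x*y + y^2) splits into three distinct lines over C (the quadratic factor has nonzero discriminant), so D_4. f is A_2 but g is D_4, hence not right-equivalent.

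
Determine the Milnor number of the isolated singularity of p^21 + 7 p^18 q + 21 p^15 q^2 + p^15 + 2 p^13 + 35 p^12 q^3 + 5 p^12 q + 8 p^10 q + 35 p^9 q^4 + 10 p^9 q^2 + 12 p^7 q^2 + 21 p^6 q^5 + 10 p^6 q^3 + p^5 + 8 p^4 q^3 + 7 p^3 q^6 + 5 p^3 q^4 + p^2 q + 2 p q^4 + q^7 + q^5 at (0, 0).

6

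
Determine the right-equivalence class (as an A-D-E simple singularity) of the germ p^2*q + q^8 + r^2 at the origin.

D_{9}

The Hessian of f at 0 has rank 1. Corank 2; j^3 = p^2*q has shape L^2 M (L != M), so D-series; mu = 9 gives D_9.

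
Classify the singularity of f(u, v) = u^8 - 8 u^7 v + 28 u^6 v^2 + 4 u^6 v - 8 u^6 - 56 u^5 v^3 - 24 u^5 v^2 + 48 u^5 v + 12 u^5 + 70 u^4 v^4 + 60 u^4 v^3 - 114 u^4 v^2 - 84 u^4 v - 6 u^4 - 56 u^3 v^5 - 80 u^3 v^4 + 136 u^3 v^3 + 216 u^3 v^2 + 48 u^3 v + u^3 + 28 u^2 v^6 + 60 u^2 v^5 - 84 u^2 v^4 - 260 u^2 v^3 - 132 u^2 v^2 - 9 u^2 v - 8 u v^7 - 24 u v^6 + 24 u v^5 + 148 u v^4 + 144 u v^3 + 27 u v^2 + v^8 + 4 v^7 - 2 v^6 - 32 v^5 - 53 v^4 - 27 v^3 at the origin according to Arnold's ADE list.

The Hessian of f at 0 is [[0, 0], [0, 0]] with rank 0, so corank 2. A Groebner basis of the Jacobian ideal J(f) in C{u,v} is {u^3 - 27*u^2/16 + 81*u*v/8 - 243*v^2/16, u^2*v - 3*u^2/8 + 9*u*v/4 - 27*v^2/8, -u^2/16 + u*v^2 + 3*u*v/8 - 9*v^2/16, v^3}; counting standard monomials gives mu = 6. Corank 2; j^3 = (u - 3*v)^3 is a perfect cube, so E-series; the 4-jet and mu = 6 give E_6.

E6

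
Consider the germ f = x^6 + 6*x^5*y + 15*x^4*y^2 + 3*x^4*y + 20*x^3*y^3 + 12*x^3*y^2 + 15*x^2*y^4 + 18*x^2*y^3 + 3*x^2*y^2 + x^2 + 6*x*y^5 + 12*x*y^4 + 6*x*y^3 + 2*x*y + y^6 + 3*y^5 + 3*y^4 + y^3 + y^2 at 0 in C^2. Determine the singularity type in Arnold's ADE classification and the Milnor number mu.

The Hessian of f at 0 is [[2, 2], [2, 2]] with rank 1, so corank 1. A Groebner basis of the Jacobian ideal J(f) in C{x,y} is {y^2, x + y}; counting standard monomials gives mu = 2. Corank 1: A-series; mu = 2 gives A_2.

Type A_{2}, Milnor number mu = 2.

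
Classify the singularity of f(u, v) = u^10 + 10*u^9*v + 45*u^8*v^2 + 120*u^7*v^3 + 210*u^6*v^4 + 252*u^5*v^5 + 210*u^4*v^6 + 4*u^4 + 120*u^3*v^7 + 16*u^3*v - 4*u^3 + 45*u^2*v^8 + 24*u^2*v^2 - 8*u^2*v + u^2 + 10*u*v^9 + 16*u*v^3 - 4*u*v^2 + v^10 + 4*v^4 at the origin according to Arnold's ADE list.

A_{9}

The Hessian of f at 0 is [[2, 0], [0, 0]] with rank 1, so corank 1. A Groebner basis of the Jacobian ideal J(f) in C{u,v} is {u*v^4 + 10*u*v^3 - 39*u*v^2/4 + 5*u*v/2 - 3*u/16 + 7*v^4 - 7*v^3/2 + 3*v^2/8, -15*u*v^3 + 27*u*v^2/2 - 27*u*v/8 + u/4 + v^5 - 10*v^4 + 19*v^3/4 - v^2/2, u^2 + 2*u*v - u/2 + v^2}; counting standard monomials gives mu = 9. Corank 1: A-series; mu = 9 gives A_9.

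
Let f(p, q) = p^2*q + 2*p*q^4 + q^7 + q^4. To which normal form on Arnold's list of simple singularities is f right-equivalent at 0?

The Hessian of f at 0 has rank 0. Corank 2; j^3 = p^2*q has shape L^2 M (L != M), so D-series; mu = 5 gives D_5.

D5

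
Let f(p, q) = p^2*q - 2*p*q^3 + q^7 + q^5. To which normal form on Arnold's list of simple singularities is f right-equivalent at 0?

The Hessian of f at 0 has rank 0. Corank 2; j^3 = p^2*q has shape L^2 M (L != M), so D-series; mu = 8 gives D_8.

D_8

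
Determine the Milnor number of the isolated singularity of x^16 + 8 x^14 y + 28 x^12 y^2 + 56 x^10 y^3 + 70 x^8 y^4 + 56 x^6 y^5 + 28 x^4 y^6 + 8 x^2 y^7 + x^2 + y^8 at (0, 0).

The Hessian of f at 0 is [[2, 0], [0, 0]] with rank 1, so corank 1. A Groebner basis of the Jacobian ideal J(f) in C{x,y} is {y^7, x}; counting standard monomials gives mu = 7. Corank 1: A-series; mu = 7 gives A_7.

7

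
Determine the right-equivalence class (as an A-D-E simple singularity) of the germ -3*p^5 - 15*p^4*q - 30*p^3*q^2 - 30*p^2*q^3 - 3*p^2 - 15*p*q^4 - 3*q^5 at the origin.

A_{4}

The Hessian of f at 0 is [[-6, 0], [0, 0]] with rank 1, so corank 1. A Groebner basis of the Jacobian ideal J(f) in C{p,q} is {q^4, p}; counting standard monomials gives mu = 4. Corank 1: A-series; mu = 4 gives A_4.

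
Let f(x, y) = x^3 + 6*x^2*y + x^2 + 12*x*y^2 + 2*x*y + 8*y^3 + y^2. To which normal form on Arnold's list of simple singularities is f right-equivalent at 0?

The Hessian of f at 0 has rank 1. Corank 1: A-series; mu = 2 gives A_2.

A_2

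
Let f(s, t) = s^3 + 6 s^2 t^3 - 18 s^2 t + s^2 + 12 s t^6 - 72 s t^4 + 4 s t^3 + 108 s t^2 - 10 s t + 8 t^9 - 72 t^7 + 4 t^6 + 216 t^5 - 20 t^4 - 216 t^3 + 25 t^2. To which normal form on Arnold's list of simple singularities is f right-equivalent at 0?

A_2

The Hessian of f at 0 is [[2, -10], [-10, 50]] with rank 1, so corank 1. A Groebner basis of the Jacobian ideal J(f) in C{s,t} is {t^2, s - 5*t}; counting standard monomials gives mu = 2. Corank 1: A-series; mu = 2 gives A_2.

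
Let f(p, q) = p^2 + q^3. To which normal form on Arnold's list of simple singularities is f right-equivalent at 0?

The Hessian of f at 0 has rank 1. Corank 1: A-series; mu = 2 gives A_2.

A_{2}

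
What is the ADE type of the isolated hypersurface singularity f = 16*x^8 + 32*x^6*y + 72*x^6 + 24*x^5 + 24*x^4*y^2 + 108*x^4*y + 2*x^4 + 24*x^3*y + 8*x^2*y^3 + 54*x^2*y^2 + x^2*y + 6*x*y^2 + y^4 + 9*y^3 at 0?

D5

The Hessian of f at 0 is [[0, 0], [0, 0]] with rank 0, so corank 2. A Groebner basis of the Jacobian ideal J(f) in C{x,y} is {x*y^2 - x*y/18 - y^2/6, x*y/54 + y^3 + y^2/18, x^2 + 160*x*y/27 + 79*y^2/9}; counting standard monomials gives mu = 5. Corank 2; j^3 = y*(x + 3*y)^2 has shape L^2 M (L != M), so D-series; mu = 5 gives D_5.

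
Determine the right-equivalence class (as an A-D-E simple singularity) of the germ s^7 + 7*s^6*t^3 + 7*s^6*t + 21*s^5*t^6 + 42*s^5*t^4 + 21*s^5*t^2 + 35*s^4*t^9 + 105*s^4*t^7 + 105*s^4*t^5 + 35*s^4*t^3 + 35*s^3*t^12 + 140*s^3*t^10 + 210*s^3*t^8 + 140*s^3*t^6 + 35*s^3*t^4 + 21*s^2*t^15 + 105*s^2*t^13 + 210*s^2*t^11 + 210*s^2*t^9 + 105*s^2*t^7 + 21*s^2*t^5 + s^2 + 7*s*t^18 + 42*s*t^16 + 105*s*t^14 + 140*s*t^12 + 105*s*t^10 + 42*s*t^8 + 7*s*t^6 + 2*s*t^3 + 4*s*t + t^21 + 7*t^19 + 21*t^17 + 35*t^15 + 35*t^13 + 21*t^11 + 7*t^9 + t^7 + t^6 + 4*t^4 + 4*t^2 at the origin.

A_{6}

The Hessian of f at 0 has rank 1. Corank 1: A-series; mu = 6 gives A_6.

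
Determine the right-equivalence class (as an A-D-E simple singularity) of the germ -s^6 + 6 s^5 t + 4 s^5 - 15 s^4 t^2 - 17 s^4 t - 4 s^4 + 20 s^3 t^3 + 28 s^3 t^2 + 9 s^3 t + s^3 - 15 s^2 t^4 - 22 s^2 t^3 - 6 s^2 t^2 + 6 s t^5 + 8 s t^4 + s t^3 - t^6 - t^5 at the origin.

The Hessian of f at 0 has rank 0. Corank 2; j^3 = s^3 is a perfect cube, so E-series; the 4-jet and mu = 7 give E_7.

E_7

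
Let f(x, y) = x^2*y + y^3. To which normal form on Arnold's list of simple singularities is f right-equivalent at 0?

D_{4}

The Hessian of f at 0 has rank 0. Corank 2; j^3 = y*(x^2 + y^2) splits into three distinct lines over C (the quadratic factor has nonzero discriminant), so D_4.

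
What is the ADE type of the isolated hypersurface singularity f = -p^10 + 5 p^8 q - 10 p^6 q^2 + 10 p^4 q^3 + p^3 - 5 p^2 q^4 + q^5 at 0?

The Hessian of f at 0 is [[0, 0], [0, 0]] with rank 0, so corank 2. A Groebner basis of the Jacobian ideal J(f) in C{p,q} is {q^4, p^2}; counting standard monomials gives mu = 8. Corank 2; j^3 = p^3 is a perfect cube, so E-series; the 5-jet and mu = 8 give E_8.

E_{8}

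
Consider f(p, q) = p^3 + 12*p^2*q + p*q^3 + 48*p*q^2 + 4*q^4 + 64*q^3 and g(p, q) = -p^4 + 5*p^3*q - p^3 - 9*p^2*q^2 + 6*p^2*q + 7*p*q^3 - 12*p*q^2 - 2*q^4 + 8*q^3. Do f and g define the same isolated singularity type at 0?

The Hessian of f at 0 has rank 0. Corank 2; j^3 = (p + 4*q)^3 is a perfect cube, so E-series; the 4-jet and mu = 7 give E_7. The Hessian of g at 0 has rank 0. Corank 2; j^3 = -(p - 2*q)^3 is a perfect cube, so E-series; the 4-jet and mu = 7 give E_7. Both have type E_7, hence right-equivalent.

Yes.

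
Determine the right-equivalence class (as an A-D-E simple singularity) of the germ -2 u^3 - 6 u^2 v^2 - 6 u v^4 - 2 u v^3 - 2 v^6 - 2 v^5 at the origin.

E_{7}

The Hessian of f at 0 has rank 0. Corank 2; j^3 = -2*u^3 is a perfect cube, so E-series; the 4-jet and mu = 7 give E_7.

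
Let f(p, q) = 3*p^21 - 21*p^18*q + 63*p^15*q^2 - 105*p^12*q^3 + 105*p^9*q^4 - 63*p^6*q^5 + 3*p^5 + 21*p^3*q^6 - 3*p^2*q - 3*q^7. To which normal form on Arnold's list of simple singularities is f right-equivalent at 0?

D8

The Hessian of f at 0 has rank 0. Corank 2; j^3 = -3*p^2*q has shape L^2 M (L != M), so D-series; mu = 8 gives D_8.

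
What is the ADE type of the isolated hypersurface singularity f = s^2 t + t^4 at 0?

D_5

The Hessian of f at 0 has rank 0. Corank 2; j^3 = s^2*t has shape L^2 M (L != M), so D-series; mu = 5 gives D_5.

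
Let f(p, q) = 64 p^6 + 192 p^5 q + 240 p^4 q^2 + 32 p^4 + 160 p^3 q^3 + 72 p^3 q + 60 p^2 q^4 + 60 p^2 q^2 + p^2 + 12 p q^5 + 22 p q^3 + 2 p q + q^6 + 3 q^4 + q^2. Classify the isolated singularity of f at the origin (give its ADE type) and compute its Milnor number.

The Hessian of f at 0 is [[2, 2], [2, 2]] with rank 1, so corank 1. A Groebner basis of the Jacobian ideal J(f) in C{p,q} is {q^3, p + q}; counting standard monomials gives mu = 3. Corank 1: A-series; mu = 3 gives A_3.

Type A_3, Milnor number mu = 3.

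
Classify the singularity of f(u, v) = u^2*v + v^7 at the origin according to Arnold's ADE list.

D_8

The Hessian of f at 0 is [[0, 0], [0, 0]] with rank 0, so corank 2. A Groebner basis of the Jacobian ideal J(f) in C{u,v} is {u^2/7 + v^6, u^3, u*v}; counting standard monomials gives mu = 8. Corank 2; j^3 = u^2*v has shape L^2 M (L != M), so D-series; mu = 8 gives D_8.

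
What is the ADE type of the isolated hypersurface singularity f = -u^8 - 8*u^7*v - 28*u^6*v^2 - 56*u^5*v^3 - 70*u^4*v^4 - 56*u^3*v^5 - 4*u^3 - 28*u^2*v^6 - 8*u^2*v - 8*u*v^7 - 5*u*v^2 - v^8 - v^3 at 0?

D_9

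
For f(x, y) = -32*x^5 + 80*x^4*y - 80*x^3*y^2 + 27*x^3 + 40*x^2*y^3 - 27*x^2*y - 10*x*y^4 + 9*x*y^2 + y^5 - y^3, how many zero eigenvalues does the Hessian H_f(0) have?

2

Hessian at 0 has rank 0.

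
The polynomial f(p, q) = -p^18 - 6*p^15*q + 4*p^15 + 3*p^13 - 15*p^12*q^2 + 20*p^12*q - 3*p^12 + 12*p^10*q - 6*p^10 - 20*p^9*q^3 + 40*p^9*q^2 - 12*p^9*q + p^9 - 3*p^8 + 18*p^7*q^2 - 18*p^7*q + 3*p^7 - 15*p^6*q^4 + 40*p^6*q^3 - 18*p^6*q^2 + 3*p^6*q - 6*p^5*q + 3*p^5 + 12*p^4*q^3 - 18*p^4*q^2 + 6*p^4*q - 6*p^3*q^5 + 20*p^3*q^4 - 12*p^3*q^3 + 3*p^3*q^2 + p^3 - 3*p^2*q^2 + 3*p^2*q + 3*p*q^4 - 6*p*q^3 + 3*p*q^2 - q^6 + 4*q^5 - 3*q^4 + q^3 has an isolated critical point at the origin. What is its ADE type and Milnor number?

Type E_8, Milnor number mu = 8.

The Hessian of f at 0 has rank 0. Corank 2; j^3 = (p + q)^3 is a perfect cube, so E-series; the 5-jet and mu = 8 give E_8.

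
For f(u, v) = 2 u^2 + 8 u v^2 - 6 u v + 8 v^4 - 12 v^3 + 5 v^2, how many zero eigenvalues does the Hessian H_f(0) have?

Hessian at 0 has rank 2.

0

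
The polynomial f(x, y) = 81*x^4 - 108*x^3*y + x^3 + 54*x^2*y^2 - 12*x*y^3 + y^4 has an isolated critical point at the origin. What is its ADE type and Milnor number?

The Hessian of f at 0 has rank 0. Corank 2; j^3 = x^3 is a perfect cube, so E-series; the 4-jet and mu = 6 give E_6.

Type E_6, Milnor number mu = 6.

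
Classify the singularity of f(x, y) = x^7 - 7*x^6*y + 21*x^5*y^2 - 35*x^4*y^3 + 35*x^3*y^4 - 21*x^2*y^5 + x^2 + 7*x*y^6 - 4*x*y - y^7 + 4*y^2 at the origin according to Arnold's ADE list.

A_6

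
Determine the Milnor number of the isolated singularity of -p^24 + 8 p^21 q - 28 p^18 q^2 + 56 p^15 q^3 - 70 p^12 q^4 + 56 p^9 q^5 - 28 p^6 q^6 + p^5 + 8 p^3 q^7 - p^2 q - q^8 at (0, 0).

9

The Hessian of f at 0 has rank 0. Corank 2; j^3 = -p^2*q has shape L^2 M (L != M), so D-series; mu = 9 gives D_9.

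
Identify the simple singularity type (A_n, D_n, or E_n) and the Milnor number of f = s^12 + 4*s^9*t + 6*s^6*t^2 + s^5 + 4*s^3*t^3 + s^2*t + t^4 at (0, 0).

The Hessian of f at 0 is [[0, 0], [0, 0]] with rank 0, so corank 2. A Groebner basis of the Jacobian ideal J(f) in C{s,t} is {s^3, s^2/4 + t^3, s*t}; counting standard monomials gives mu = 5. Corank 2; j^3 = s^2*t has shape L^2 M (L != M), so D-series; mu = 5 gives D_5.

Type D5, Milnor number mu = 5.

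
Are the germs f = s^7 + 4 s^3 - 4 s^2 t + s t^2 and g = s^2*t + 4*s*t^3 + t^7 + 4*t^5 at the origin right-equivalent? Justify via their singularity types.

Yes.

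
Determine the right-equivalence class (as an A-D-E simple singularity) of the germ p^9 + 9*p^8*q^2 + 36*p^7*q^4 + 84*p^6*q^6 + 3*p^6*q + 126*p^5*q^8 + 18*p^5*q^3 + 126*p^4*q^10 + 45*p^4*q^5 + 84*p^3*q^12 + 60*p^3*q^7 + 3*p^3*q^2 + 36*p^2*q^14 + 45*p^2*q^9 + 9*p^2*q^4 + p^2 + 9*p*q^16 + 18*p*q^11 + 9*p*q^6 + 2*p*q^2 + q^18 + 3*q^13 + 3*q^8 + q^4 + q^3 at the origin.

A_{2}

The Hessian of f at 0 has rank 1. Corank 1: A-series; mu = 2 gives A_2.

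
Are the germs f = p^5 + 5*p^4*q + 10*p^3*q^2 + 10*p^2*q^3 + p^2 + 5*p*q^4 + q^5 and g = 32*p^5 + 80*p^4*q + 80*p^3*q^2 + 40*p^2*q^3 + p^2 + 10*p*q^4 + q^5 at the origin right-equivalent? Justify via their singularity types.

Yes.

The Hessian of f at 0 has rank 1. Corank 1: A-series; mu = 4 gives A_4. The Hessian of g at 0 has rank 1. Corank 1: A-series; mu = 4 gives A_4. Both have type A_4, hence right-equivalent.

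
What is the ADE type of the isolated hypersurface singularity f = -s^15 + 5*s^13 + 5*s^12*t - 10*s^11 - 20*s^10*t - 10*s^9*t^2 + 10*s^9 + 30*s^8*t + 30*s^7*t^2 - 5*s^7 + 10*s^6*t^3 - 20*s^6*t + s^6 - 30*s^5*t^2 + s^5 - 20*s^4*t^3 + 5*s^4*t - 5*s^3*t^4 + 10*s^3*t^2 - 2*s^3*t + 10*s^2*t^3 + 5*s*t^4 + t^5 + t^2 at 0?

A4

The Hessian of f at 0 is [[0, 0], [0, 2]] with rank 1, so corank 1. A Groebner basis of the Jacobian ideal J(f) in C{s,t} is {s^3 - t, s*t, t^2}; counting standard monomials gives mu = 4. Corank 1: A-series; mu = 4 gives A_4.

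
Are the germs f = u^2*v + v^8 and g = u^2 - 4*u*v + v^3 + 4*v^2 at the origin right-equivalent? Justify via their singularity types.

No.

The Hessian of f at 0 is [[0, 0], [0, 0]] with rank 0, so corank 2. A Groebner basis of the Jacobian ideal J(f) in C{u,v} is {u^2/8 + v^7, u^3, u*v}; counting standard monomials gives mu = 9. Corank 2; j^3 = u^2*v has shape L^2 M (L != M), so D-series; mu = 9 gives D_9. The Hessian of g at 0 is [[2, -4], [-4, 8]] with rank 1, so corank 1. A Groebner basis of the Jacobian ideal J(g) in C{u,v} is {v^2, u - 2*v}; counting standard monomials gives mu = 2. Corank 1: A-series; mu = 2 gives A_2. f is D_9 but g is A_2, hence not right-equivalent.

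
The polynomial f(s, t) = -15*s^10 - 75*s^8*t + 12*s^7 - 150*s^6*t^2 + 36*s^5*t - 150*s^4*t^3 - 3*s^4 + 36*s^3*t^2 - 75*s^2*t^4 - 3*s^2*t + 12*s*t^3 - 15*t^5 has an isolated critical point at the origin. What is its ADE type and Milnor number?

The Hessian of f at 0 has rank 0. Corank 2; j^3 = -3*s^2*t has shape L^2 M (L != M), so D-series; mu = 6 gives D_6.

Type D_6, Milnor number mu = 6.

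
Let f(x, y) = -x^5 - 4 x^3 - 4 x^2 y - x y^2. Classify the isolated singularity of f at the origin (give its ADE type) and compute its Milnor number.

Type D6, Milnor number mu = 6.

The Hessian of f at 0 has rank 0. Corank 2; j^3 = -x*(2*x + y)^2 has shape L^2 M (L != M), so D-series; mu = 6 gives D_6.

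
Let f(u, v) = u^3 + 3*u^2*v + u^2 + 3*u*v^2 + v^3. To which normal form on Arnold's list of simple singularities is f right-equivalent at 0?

The Hessian of f at 0 is [[2, 0], [0, 0]] with rank 1, so corank 1. A Groebner basis of the Jacobian ideal J(f) in C{u,v} is {v^2, u}; counting standard monomials gives mu = 2. Corank 1: A-series; mu = 2 gives A_2.

A2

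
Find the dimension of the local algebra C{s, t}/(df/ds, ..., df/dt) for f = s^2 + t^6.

5

The Hessian of f at 0 has rank 1. Corank 1: A-series; mu = 5 gives A_5.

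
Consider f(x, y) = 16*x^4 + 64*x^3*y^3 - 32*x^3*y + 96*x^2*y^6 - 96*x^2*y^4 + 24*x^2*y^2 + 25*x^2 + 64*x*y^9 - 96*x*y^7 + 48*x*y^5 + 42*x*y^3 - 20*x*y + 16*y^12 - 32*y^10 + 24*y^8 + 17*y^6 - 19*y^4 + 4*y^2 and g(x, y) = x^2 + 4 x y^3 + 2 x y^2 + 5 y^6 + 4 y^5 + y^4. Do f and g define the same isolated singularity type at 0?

The Hessian of f at 0 is [[50, -20], [-20, 8]] with rank 1, so corank 1. A Groebner basis of the Jacobian ideal J(f) in C{x,y} is {y^3, x - 2*y/5}; counting standard monomials gives mu = 3. Corank 1: A-series; mu = 3 gives A_3. The Hessian of g at 0 is [[2, 0], [0, 0]] with rank 1, so corank 1. A Groebner basis of the Jacobian ideal J(g) in C{x,y} is {x*y^2 - x*y/2 + x/4 + y^2/4, x/2 + y^3 + y^2/2, x^2 + x*y/2 - x/4 - y^2/4}; counting standard monomials gives mu = 5. Corank 1: A-series; mu = 5 gives A_5. f is A_3 but g is A_5, hence not right-equivalent.

No.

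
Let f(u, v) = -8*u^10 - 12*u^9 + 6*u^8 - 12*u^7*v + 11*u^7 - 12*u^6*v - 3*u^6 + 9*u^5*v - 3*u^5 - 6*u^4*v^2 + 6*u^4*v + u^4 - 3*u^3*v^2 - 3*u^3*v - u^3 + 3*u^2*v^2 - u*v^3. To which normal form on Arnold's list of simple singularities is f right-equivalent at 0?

The Hessian of f at 0 has rank 0. Corank 2; j^3 = -u^3 is a perfect cube, so E-series; the 4-jet and mu = 7 give E_7.

E_7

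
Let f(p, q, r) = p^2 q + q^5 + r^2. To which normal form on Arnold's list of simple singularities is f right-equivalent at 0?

The Hessian of f at 0 has rank 1. Corank 2; j^3 = p^2*q has shape L^2 M (L != M), so D-series; mu = 6 gives D_6.

D_{6}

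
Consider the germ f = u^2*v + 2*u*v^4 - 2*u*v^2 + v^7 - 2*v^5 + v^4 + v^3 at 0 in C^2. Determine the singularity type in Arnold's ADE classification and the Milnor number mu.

Type D_{5}, Milnor number mu = 5.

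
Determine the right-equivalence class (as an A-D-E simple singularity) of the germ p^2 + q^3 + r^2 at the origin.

The Hessian of f at 0 is [[2, 0, 0], [0, 0, 0], [0, 0, 2]] with rank 2, so corank 1. A Groebner basis of the Jacobian ideal J(f) in C{p,q,r} is {q^2, p, r}; counting standard monomials gives mu = 2. Corank 1: A-series; mu = 2 gives A_2.

A_2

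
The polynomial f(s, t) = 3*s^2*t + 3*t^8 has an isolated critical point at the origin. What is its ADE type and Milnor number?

Type D9, Milnor number mu = 9.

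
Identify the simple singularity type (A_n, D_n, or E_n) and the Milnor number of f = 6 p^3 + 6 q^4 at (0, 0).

Type E_6, Milnor number mu = 6.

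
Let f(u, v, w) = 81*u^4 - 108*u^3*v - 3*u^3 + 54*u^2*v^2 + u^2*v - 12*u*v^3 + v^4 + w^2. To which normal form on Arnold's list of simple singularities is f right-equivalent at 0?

D_{5}

The Hessian of f at 0 is [[0, 0, 0], [0, 0, 0], [0, 0, 2]] with rank 1, so corank 2. A Groebner basis of the Jacobian ideal J(f) in C{u,v,w} is {u*v^2, u*v/12 + v^3, u^2 - u*v/3, w}; counting standard monomials gives mu = 5. Corank 2; j^3 = -u^2*(3*u - v) has shape L^2 M (L != M), so D-series; mu = 5 gives D_5.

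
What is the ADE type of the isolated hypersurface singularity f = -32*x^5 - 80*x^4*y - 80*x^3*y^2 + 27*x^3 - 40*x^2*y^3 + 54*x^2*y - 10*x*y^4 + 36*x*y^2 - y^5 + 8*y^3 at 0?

E_{8}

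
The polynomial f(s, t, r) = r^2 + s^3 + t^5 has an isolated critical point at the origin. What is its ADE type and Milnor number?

Type E_8, Milnor number mu = 8.

The Hessian of f at 0 has rank 1. Corank 2; j^3 = s^3 is a perfect cube, so E-series; the 5-jet and mu = 8 give E_8.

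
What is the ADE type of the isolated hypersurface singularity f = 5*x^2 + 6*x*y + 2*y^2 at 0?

A1

The Hessian of f at 0 is [[10, 6], [6, 4]] with rank 2, so corank 0. A Groebner basis of the Jacobian ideal J(f) in C{x,y} is {x, y}; counting standard monomials gives mu = 1. Corank 0: nondegenerate Morse point, so A_1.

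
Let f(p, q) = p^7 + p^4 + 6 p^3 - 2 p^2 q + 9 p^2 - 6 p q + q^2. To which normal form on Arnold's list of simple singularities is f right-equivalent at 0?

The Hessian of f at 0 has rank 1. Corank 1: A-series; mu = 6 gives A_6.

A_{6}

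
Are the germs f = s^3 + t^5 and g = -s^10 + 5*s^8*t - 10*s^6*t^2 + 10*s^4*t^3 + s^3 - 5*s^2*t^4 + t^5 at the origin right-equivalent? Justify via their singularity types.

Yes.

The Hessian of f at 0 has rank 0. Corank 2; j^3 = s^3 is a perfect cube, so E-series; the 5-jet and mu = 8 give E_8. The Hessian of g at 0 has rank 0. Corank 2; j^3 = s^3 is a perfect cube, so E-series; the 5-jet and mu = 8 give E_8. Both have type E_8, hence right-equivalent.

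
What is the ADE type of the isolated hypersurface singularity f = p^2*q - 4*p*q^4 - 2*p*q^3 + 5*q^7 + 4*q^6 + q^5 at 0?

D_{8}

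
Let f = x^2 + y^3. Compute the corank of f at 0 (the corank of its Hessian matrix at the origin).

1

The Hessian at 0 is [[2, 0], [0, 0]] of rank 1; hence corank 1.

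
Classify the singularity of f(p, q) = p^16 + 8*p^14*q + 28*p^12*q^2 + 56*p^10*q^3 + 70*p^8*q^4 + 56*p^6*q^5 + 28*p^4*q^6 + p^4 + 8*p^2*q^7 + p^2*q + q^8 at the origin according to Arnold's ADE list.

D9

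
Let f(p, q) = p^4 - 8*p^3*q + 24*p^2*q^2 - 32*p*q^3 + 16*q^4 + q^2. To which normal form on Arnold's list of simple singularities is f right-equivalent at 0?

A_{3}

The Hessian of f at 0 is [[0, 0], [0, 2]] with rank 1, so corank 1. A Groebner basis of the Jacobian ideal J(f) in C{p,q} is {p^3, q}; counting standard monomials gives mu = 3. Corank 1: A-series; mu = 3 gives A_3.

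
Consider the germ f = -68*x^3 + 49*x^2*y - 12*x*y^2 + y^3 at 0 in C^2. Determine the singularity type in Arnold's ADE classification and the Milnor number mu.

The Hessian of f at 0 has rank 0. Corank 2; j^3 = -(4*x - y)*(17*x^2 - 8*x*y + y^2) splits into three distinct lines over C (the quadratic factor has nonzero discriminant), so D_4.

Type D_4, Milnor number mu = 4.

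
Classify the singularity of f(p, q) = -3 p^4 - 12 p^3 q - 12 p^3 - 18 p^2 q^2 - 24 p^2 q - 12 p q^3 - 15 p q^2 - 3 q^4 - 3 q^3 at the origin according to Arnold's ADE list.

D_{5}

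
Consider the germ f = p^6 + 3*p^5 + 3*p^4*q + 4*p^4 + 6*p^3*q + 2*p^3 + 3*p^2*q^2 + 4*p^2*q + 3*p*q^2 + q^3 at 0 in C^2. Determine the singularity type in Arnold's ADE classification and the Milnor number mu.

Type D4, Milnor number mu = 4.

The Hessian of f at 0 has rank 0. Corank 2; j^3 = (p + q)*(2*p^2 + 2*p*q + q^2) splits into three distinct lines over C (the quadratic factor has nonzero discriminant), so D_4.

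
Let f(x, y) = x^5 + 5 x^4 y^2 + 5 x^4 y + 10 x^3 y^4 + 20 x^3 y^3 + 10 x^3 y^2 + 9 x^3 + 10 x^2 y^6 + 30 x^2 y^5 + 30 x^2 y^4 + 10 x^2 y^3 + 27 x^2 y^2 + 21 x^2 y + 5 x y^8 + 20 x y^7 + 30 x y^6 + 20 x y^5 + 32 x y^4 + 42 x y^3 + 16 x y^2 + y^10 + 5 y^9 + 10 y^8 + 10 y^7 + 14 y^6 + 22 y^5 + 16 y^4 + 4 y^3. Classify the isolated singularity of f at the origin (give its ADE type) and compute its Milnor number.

The Hessian of f at 0 has rank 0. Corank 2; j^3 = (x + y)*(3*x + 2*y)^2 has shape L^2 M (L != M), so D-series; mu = 6 gives D_6.

Type D_6, Milnor number mu = 6.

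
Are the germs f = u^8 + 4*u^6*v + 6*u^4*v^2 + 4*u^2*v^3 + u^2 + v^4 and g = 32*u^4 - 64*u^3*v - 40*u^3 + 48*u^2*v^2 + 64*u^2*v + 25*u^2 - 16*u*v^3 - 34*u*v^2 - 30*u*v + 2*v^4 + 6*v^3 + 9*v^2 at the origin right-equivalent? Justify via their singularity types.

Yes.

The Hessian of f at 0 has rank 1. Corank 1: A-series; mu = 3 gives A_3. The Hessian of g at 0 has rank 1. Corank 1: A-series; mu = 3 gives A_3. Both have type A_3, hence right-equivalent.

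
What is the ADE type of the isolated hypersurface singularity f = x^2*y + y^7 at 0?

D8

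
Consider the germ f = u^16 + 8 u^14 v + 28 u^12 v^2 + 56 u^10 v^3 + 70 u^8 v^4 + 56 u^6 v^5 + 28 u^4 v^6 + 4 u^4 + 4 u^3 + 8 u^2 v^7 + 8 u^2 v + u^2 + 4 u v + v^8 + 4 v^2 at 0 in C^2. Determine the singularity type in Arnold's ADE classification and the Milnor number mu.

The Hessian of f at 0 has rank 1. Corank 1: A-series; mu = 7 gives A_7.

Type A7, Milnor number mu = 7.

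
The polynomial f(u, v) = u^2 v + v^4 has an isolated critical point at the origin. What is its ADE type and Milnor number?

Type D5, Milnor number mu = 5.

The Hessian of f at 0 is [[0, 0], [0, 0]] with rank 0, so corank 2. A Groebner basis of the Jacobian ideal J(f) in C{u,v} is {u^3, u^2/4 + v^3, u*v}; counting standard monomials gives mu = 5. Corank 2; j^3 = u^2*v has shape L^2 M (L != M), so D-series; mu = 5 gives D_5.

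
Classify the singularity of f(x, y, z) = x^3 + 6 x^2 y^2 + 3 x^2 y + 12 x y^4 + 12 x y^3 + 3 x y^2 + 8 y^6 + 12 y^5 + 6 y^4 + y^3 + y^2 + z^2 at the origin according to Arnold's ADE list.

A2

The Hessian of f at 0 is [[0, 0, 0], [0, 2, 0], [0, 0, 2]] with rank 2, so corank 1. A Groebner basis of the Jacobian ideal J(f) in C{x,y,z} is {x^2, y, z}; counting standard monomials gives mu = 2. Corank 1: A-series; mu = 2 gives A_2.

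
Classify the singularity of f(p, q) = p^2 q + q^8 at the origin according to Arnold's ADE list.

D9

The Hessian of f at 0 is [[0, 0], [0, 0]] with rank 0, so corank 2. A Groebner basis of the Jacobian ideal J(f) in C{p,q} is {p^2/8 + q^7, p^3, p*q}; counting standard monomials gives mu = 9. Corank 2; j^3 = p^2*q has shape L^2 M (L != M), so D-series; mu = 9 gives D_9.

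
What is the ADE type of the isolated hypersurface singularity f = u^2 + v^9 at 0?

A_{8}

The Hessian of f at 0 has rank 1. Corank 1: A-series; mu = 8 gives A_8.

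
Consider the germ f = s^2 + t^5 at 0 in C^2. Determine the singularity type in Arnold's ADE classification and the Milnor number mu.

Type A4, Milnor number mu = 4.

The Hessian of f at 0 has rank 1. Corank 1: A-series; mu = 4 gives A_4.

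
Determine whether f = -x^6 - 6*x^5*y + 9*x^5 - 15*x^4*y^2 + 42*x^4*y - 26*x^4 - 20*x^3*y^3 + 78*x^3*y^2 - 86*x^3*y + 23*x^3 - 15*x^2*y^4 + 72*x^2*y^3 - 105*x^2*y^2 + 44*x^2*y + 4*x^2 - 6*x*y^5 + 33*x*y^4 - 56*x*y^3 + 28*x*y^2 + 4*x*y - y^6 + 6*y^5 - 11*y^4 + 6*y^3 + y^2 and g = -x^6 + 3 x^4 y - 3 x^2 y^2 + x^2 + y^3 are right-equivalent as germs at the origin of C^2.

The Hessian of f at 0 has rank 1. Corank 1: A-series; mu = 2 gives A_2. The Hessian of g at 0 has rank 1. Corank 1: A-series; mu = 2 gives A_2. Both have type A_2, hence right-equivalent.

Yes.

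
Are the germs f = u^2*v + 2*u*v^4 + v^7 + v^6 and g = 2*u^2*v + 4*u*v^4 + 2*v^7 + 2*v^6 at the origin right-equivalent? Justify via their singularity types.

Yes.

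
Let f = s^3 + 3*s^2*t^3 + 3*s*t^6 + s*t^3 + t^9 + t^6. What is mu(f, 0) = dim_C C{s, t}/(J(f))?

7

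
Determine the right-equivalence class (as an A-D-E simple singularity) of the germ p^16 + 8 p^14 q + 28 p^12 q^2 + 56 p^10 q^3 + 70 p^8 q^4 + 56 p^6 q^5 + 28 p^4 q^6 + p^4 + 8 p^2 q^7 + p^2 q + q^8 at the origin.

D_9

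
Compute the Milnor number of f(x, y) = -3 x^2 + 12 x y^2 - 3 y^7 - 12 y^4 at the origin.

6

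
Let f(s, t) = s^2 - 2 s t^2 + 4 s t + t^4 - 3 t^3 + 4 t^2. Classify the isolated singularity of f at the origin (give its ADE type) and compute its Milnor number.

Type A_{2}, Milnor number mu = 2.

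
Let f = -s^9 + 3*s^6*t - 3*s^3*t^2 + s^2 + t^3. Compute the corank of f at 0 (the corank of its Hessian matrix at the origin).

1

Hessian at 0 has rank 1.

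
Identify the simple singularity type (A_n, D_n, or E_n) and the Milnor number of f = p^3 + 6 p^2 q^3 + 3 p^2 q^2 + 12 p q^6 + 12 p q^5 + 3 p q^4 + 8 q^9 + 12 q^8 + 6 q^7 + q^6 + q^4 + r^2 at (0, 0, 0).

The Hessian of f at 0 is [[0, 0, 0], [0, 0, 0], [0, 0, 2]] with rank 1, so corank 2. A Groebner basis of the Jacobian ideal J(f) in C{p,q,r} is {p^3, p^2*q, p^2/2 + p*q^2, q^3, r}; counting standard monomials gives mu = 6. Corank 2; j^3 = p^3 is a perfect cube, so E-series; the 4-jet and mu = 6 give E_6.

Type E_6, Milnor number mu = 6.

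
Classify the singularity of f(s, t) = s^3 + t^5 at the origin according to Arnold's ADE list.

E8

The Hessian of f at 0 is [[0, 0], [0, 0]] with rank 0, so corank 2. A Groebner basis of the Jacobian ideal J(f) in C{s,t} is {t^4, s^2}; counting standard monomials gives mu = 8. Corank 2; j^3 = s^3 is a perfect cube, so E-series; the 5-jet and mu = 8 give E_8.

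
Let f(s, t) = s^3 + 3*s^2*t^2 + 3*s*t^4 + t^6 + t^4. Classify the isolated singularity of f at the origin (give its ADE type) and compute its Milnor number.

Type E_6, Milnor number mu = 6.

The Hessian of f at 0 has rank 0. Corank 2; j^3 = s^3 is a perfect cube, so E-series; the 4-jet and mu = 6 give E_6.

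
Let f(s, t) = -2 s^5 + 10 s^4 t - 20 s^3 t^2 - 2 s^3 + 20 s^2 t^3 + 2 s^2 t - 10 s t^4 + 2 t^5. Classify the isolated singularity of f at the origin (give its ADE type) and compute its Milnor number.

Type D_6, Milnor number mu = 6.

The Hessian of f at 0 has rank 0. Corank 2; j^3 = -2*s^2*(s - t) has shape L^2 M (L != M), so D-series; mu = 6 gives D_6.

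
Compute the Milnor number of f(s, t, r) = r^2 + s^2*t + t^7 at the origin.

The Hessian of f at 0 has rank 1. Corank 2; j^3 = s^2*t has shape L^2 M (L != M), so D-series; mu = 8 gives D_8.

8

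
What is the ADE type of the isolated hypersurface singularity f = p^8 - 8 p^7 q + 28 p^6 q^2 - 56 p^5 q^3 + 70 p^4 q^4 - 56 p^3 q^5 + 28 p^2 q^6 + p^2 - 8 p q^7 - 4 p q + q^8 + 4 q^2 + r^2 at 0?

A7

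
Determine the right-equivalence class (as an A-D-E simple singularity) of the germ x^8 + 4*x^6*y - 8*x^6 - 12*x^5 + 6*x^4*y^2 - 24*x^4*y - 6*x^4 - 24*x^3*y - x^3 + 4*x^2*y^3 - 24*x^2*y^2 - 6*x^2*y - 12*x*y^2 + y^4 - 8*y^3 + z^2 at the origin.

E_6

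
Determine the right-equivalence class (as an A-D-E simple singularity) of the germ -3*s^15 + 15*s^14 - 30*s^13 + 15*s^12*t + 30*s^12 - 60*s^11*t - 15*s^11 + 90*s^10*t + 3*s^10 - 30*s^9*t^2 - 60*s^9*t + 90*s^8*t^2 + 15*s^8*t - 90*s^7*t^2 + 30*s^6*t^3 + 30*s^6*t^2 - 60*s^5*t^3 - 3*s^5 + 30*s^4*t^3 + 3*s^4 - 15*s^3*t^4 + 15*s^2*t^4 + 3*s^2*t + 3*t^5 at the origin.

D6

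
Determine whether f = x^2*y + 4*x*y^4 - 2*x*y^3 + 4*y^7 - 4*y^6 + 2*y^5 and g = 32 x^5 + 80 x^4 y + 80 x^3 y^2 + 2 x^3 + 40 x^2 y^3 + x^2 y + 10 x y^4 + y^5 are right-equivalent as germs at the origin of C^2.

Yes.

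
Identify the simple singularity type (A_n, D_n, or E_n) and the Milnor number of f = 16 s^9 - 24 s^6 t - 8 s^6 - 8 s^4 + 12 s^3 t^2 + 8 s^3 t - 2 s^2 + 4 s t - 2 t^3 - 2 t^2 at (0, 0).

The Hessian of f at 0 has rank 1. Corank 1: A-series; mu = 2 gives A_2.

Type A2, Milnor number mu = 2.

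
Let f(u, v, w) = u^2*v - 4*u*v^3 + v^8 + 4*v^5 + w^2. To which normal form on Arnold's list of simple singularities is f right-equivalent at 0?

The Hessian of f at 0 is [[0, 0, 0], [0, 0, 0], [0, 0, 2]] with rank 1, so corank 2. A Groebner basis of the Jacobian ideal J(f) in C{u,v,w} is {u^4, u^3*v + u^2 - 2*u*v^2, -u^3/2 + u^2*v^2, -u*v/2 + v^3, w}; counting standard monomials gives mu = 9. Corank 2; j^3 = u^2*v has shape L^2 M (L != M), so D-series; mu = 9 gives D_9.

D_9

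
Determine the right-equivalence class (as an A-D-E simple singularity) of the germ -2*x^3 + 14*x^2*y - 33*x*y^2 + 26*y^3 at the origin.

D4

The Hessian of f at 0 has rank 0. Corank 2; j^3 = -(x - 2*y)*(2*x^2 - 10*x*y + 13*y^2) splits into three distinct lines over C (the quadratic factor has nonzero discriminant), so D_4.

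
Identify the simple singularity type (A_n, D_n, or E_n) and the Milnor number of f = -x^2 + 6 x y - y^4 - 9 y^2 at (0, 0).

Type A_{3}, Milnor number mu = 3.

The Hessian of f at 0 has rank 1. Corank 1: A-series; mu = 3 gives A_3.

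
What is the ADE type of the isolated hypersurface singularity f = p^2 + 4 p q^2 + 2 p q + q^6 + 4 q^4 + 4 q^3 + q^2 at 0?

A5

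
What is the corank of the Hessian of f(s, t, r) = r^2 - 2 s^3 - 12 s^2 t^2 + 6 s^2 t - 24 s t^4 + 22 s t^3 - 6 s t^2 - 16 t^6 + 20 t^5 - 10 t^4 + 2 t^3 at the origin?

2

Hessian at 0 has rank 1.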